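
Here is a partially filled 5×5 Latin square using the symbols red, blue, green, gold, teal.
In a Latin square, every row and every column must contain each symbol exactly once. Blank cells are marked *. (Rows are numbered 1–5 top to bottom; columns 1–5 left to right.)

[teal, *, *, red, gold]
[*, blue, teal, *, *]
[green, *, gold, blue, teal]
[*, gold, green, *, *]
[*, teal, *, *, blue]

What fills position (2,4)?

Row 1, column 2: row 1 has {red, gold, teal} and column 2 has {blue, gold, teal}, leaving only green.
Row 1, column 3: row 1 has {red, green, gold, teal} and column 3 has {green, gold, teal}, leaving only blue.
Row 3, column 2: row 3 has {blue, green, gold, teal} and column 2 has {blue, green, gold, teal}, leaving only red.
Row 4, column 4: row 4 has {green, gold} and column 4 has {red, blue}, leaving only teal.
Row 4, column 5: row 4 has {green, gold, teal} and column 5 has {blue, gold, teal}, leaving only red.
Row 2, column 5: row 2 has {blue, teal} and column 5 has {red, blue, gold, teal}, leaving only green.
Row 2 already has {blue, green, teal} and column 4 already has {red, blue, teal}, so row 2, column 4 must be gold.

gold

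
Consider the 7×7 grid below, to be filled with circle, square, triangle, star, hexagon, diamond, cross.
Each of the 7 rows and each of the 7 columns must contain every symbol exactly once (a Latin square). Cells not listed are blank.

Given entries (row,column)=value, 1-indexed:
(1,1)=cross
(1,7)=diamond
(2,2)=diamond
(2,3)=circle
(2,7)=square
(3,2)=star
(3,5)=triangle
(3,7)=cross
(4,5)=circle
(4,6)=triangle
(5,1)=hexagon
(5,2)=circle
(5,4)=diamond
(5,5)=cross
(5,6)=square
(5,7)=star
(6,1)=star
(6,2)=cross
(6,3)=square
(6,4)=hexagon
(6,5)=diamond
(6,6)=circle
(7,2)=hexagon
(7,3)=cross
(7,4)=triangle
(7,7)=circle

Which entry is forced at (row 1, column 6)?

star

Row 2, column 1: row 2 has {circle, square, diamond} and column 1 has {star, hexagon, cross}, leaving only triangle.
Row 4, column 2: row 4 has {circle, triangle} and column 2 has {circle, star, hexagon, diamond, cross}, leaving only square.
Row 1, column 2: row 1 has {diamond, cross} and column 2 has {circle, square, star, hexagon, diamond, cross}, leaving only triangle.
Row 4, column 1: row 4 has {circle, square, triangle} and column 1 has {triangle, star, hexagon, cross}, leaving only diamond.
Row 4, column 7: row 4 has {circle, square, triangle, diamond} and column 7 has {circle, square, star, diamond, cross}, leaving only hexagon.
Row 4, column 3: row 4 has {circle, square, triangle, hexagon, diamond} and column 3 has {circle, square, cross}, leaving only star.
Row 1, column 3: row 1 has {triangle, diamond, cross} and column 3 has {circle, square, star, cross}, leaving only hexagon.
Row 1 already has {triangle, hexagon, diamond, cross} and column 6 already has {circle, square, triangle}, so row 1, column 6 must be star.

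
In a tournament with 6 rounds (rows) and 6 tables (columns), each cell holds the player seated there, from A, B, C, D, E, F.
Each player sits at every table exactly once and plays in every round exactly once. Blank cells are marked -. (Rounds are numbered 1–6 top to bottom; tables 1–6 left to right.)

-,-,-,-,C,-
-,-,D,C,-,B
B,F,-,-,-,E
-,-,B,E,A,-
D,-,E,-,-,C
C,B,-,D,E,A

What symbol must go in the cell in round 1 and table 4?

B

Round 2, table 5: round 2 has {B, C, D} and table 5 has {A, C, E}, leaving only F.
Round 3, table 4: round 3 has {B, E, F} and table 4 has {C, D, E}, leaving only A.
Round 3, table 3: round 3 has {A, B, E, F} and table 3 has {B, D, E}, leaving only C.
Round 3, table 5: round 3 has {A, B, C, E, F} and table 5 has {A, C, E, F}, leaving only D.
Round 4, table 1: round 4 has {A, B, E} and table 1 has {B, C, D}, leaving only F.
Round 4, table 6: round 4 has {A, B, E, F} and table 6 has {A, B, C, E}, leaving only D.
Round 1, table 6: round 1 has {C} and table 6 has {A, B, C, D, E}, leaving only F.
Round 1 already has {C, F} and table 4 already has {A, C, D, E}, so round 1, table 4 must be B.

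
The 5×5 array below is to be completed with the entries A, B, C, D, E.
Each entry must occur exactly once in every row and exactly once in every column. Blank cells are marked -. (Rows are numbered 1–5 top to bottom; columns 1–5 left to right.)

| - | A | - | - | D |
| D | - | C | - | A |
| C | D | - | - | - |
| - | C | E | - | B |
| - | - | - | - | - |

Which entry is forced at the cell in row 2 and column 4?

E

Row 1, column 3: row 1 has {A, D} and column 3 has {C, E}, leaving only B.
Row 1, column 1: row 1 has {A, B, D} and column 1 has {C, D}, leaving only E.
Row 1, column 4: row 1 has {A, B, D, E} and column 4 has {}, leaving only C.
Row 3, column 3: row 3 has {C, D} and column 3 has {B, C, E}, leaving only A.
Row 3, column 5: row 3 has {A, C, D} and column 5 has {A, B, D}, leaving only E.
Row 3, column 4: row 3 has {A, C, D, E} and column 4 has {C}, leaving only B.
Row 2 already has {A, C, D} and column 4 already has {B, C}, so row 2, column 4 must be E.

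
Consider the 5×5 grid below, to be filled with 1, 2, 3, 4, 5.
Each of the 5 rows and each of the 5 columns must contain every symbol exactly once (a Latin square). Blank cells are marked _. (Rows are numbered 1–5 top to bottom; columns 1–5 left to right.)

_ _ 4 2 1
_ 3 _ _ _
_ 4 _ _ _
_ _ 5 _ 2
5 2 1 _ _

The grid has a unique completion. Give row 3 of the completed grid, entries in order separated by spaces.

2 4 3 1 5

Row 1, column 1: row 1 has {1, 2, 4} and column 1 has {5}, leaving only 3.
Row 1, column 2: row 1 has {1, 2, 3, 4} and column 2 has {2, 3, 4}, leaving only 5.
Row 2, column 3: row 2 has {3} and column 3 has {1, 4, 5}, leaving only 2.
Row 3, column 3: row 3 has {4} and column 3 has {1, 2, 4, 5}, leaving only 3.
Row 3, column 5: row 3 has {3, 4} and column 5 has {1, 2}, leaving only 5.
Row 3, column 4: row 3 has {3, 4, 5} and column 4 has {2}, leaving only 1.
Row 3, column 1: row 3 has {1, 3, 4, 5} and column 1 has {3, 5}, leaving only 2.
So row 3 reads: 2 4 3 1 5.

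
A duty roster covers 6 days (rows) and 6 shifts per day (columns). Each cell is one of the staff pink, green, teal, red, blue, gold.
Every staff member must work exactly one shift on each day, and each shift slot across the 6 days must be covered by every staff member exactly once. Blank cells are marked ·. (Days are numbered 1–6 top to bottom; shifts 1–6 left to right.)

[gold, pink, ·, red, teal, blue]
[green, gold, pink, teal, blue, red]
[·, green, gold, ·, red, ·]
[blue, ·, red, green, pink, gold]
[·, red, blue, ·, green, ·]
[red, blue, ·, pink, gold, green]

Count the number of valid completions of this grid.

2

Day 1, shift 3: eliminating its day and shift leaves {green}.
Day 3, shift 1: eliminating its day and shift leaves {pink, teal}.
Day 3, shift 4: eliminating its day and shift leaves {blue}.
Day 3, shift 6: eliminating its day and shift leaves {pink, teal}.
Day 4, shift 2: eliminating its day and shift leaves {teal}.
Day 5, shift 1: eliminating its day and shift leaves {pink, teal}.
Day 5, shift 4: eliminating its day and shift leaves {gold}.
Day 5, shift 6: eliminating its day and shift leaves {pink, teal}.
Day 6, shift 3: eliminating its day and shift leaves {teal}.
Enumerating the assignments across these blanks that avoid any day or shift repeat gives 2 completions.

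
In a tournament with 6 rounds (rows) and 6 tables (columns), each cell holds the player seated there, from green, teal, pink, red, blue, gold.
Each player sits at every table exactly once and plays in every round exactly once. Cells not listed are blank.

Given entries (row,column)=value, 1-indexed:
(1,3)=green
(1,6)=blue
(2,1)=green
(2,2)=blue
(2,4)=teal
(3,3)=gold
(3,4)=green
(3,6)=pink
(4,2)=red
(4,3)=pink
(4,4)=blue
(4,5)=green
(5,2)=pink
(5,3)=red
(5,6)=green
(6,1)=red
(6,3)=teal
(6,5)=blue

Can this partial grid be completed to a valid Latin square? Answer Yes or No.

No

Round 2, table 3: round 2 together with table 3 already contain {green, teal, pink, red, blue, gold} — every symbol — so nothing can go there. The grid has no valid completion.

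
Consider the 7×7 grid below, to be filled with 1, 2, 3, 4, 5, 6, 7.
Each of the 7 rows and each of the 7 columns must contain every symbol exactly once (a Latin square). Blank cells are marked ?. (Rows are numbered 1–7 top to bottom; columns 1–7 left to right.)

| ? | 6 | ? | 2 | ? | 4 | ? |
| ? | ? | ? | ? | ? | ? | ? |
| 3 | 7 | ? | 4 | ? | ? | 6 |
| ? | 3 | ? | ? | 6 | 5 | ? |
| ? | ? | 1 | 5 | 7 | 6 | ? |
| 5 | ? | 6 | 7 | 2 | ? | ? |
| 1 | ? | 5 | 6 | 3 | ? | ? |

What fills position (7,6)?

7

Row 1, column 1: row 1 has {2, 4, 6} and column 1 has {1, 3, 5}, leaving only 7.
Row 1, column 3: row 1 has {2, 4, 6, 7} and column 3 has {1, 5, 6}, leaving only 3.
Row 3, column 3: row 3 has {3, 4, 6, 7} and column 3 has {1, 3, 5, 6}, leaving only 2.
Row 3, column 6: row 3 has {2, 3, 4, 6, 7} and column 6 has {4, 5, 6}, leaving only 1.
Row 3, column 5: row 3 has {1, 2, 3, 4, 6, 7} and column 5 has {2, 3, 6, 7}, leaving only 5.
Row 1, column 5: row 1 has {2, 3, 4, 6, 7} and column 5 has {2, 3, 5, 6, 7}, leaving only 1.
Row 1, column 7: row 1 has {1, 2, 3, 4, 6, 7} and column 7 has {6}, leaving only 5.
Row 2, column 5: row 2 has {} and column 5 has {1, 2, 3, 5, 6, 7}, leaving only 4.
Row 2, column 3: row 2 has {4} and column 3 has {1, 2, 3, 5, 6}, leaving only 7.
Row 4, column 3: row 4 has {3, 5, 6} and column 3 has {1, 2, 3, 5, 6, 7}, leaving only 4.
Row 4, column 1: row 4 has {3, 4, 5, 6} and column 1 has {1, 3, 5, 7}, leaving only 2.
Row 2, column 1: row 2 has {4, 7} and column 1 has {1, 2, 3, 5, 7}, leaving only 6.
Row 4, column 4: row 4 has {2, 3, 4, 5, 6} and column 4 has {2, 4, 5, 6, 7}, leaving only 1.
Row 2, column 4: row 2 has {4, 6, 7} and column 4 has {1, 2, 4, 5, 6, 7}, leaving only 3.
Row 2, column 6: row 2 has {3, 4, 6, 7} and column 6 has {1, 4, 5, 6}, leaving only 2.
Row 7 already has {1, 3, 5, 6} and column 6 already has {1, 2, 4, 5, 6}, so row 7, column 6 must be 7.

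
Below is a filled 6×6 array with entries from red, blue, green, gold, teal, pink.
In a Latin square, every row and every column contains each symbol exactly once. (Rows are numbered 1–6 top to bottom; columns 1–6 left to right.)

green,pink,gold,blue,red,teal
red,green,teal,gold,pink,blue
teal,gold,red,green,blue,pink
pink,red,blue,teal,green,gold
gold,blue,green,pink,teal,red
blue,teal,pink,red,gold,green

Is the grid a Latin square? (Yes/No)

Yes

Each row is a permutation of the 6 symbols, and so is each column.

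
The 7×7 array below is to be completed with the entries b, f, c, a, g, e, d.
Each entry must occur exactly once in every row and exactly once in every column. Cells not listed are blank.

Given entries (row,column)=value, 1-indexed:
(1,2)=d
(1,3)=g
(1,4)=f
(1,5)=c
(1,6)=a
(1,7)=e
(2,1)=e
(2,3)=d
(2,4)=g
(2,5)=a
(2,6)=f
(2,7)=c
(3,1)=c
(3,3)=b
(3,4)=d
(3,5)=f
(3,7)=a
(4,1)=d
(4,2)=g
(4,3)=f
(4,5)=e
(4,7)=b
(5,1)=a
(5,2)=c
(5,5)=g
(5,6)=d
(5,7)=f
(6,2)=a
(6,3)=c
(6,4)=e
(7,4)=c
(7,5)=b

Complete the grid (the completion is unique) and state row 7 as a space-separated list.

g f a c b e d

Row 1, column 1: row 1 has {f, c, a, g, e, d} and column 1 has {c, a, e, d}, leaving only b.
Row 2, column 2: row 2 has {f, c, a, g, e, d} and column 2 has {c, a, g, d}, leaving only b.
Row 3, column 2: row 3 has {b, f, c, a, d} and column 2 has {b, c, a, g, d}, leaving only e.
Row 7, column 2: row 7 has {b, c} and column 2 has {b, c, a, g, e, d}, leaving only f.
Row 7, column 1: row 7 has {b, f, c} and column 1 has {b, c, a, e, d}, leaving only g.
Row 7, column 6: row 7 has {b, f, c, g} and column 6 has {f, a, d}, leaving only e.
Row 7, column 3: row 7 has {b, f, c, g, e} and column 3 has {b, f, c, g, d}, leaving only a.
Row 7, column 7: row 7 has {b, f, c, a, g, e} and column 7 has {b, f, c, a, e}, leaving only d.
So row 7 reads: g f a c b e d.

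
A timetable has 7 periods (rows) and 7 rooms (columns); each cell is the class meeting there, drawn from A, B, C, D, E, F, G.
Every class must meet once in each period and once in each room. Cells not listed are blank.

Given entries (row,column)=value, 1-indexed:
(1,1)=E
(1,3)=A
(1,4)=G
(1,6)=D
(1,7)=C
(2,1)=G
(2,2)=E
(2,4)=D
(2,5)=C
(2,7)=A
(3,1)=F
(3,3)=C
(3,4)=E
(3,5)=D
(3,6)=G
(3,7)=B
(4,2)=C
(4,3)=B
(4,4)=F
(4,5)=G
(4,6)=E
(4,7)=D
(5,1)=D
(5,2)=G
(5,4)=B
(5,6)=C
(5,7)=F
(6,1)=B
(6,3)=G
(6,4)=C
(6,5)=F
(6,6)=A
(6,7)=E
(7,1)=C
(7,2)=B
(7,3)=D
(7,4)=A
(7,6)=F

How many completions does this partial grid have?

1

Period 1, room 2: eliminating its period and room leaves {F}.
Period 1, room 5: eliminating its period and room leaves {B}.
Period 2, room 3: eliminating its period and room leaves {F}.
Period 2, room 6: eliminating its period and room leaves {B}.
Period 3, room 2: eliminating its period and room leaves {A}.
Period 4, room 1: eliminating its period and room leaves {A}.
Period 5, room 3: eliminating its period and room leaves {E}.
Period 5, room 5: eliminating its period and room leaves {A, E}.
Period 6, room 2: eliminating its period and room leaves {D}.
Period 7, room 5: eliminating its period and room leaves {E}.
Period 7, room 7: eliminating its period and room leaves {G}.
Only one assignment across all blanks avoids any period or room repeat, giving 1 completion.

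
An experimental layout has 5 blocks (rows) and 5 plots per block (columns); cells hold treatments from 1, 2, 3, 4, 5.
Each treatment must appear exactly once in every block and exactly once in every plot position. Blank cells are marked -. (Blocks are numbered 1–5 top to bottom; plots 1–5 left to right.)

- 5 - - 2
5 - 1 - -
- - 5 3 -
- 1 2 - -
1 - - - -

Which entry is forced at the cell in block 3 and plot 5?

1

Block 3, plot 5 is narrowed to {1, 4}.
If it were 4, then block 3, plot 2 would be left with no valid symbol.
So block 3, plot 5 must be 1.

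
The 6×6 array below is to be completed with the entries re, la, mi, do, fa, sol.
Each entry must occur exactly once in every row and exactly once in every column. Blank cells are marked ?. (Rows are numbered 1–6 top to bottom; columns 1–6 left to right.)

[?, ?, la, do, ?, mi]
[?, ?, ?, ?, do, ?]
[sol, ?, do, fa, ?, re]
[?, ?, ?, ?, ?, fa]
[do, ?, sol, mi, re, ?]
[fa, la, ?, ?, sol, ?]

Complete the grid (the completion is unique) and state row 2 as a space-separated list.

Row 1, column 1: row 1 has {la, mi, do} and column 1 has {do, fa, sol}, leaving only re.
Row 1, column 5: row 1 has {re, la, mi, do} and column 5 has {re, do, sol}, leaving only fa.
Row 1, column 2: row 1 has {re, la, mi, do, fa} and column 2 has {la}, leaving only sol.
Row 3, column 2: row 3 has {re, do, fa, sol} and column 2 has {la, sol}, leaving only mi.
Row 3, column 5: row 3 has {re, mi, do, fa, sol} and column 5 has {re, do, fa, sol}, leaving only la.
Row 4, column 5: row 4 has {fa} and column 5 has {re, la, do, fa, sol}, leaving only mi.
Row 4, column 1: row 4 has {mi, fa} and column 1 has {re, do, fa, sol}, leaving only la.
Row 2, column 1: row 2 has {do} and column 1 has {re, la, do, fa, sol}, leaving only mi.
Row 4, column 3: row 4 has {la, mi, fa} and column 3 has {la, do, sol}, leaving only re.
Row 2, column 3: row 2 has {mi, do} and column 3 has {re, la, do, sol}, leaving only fa.
Row 2, column 2: row 2 has {mi, do, fa} and column 2 has {la, mi, sol}, leaving only re.
Row 4, column 2: row 4 has {re, la, mi, fa} and column 2 has {re, la, mi, sol}, leaving only do.
Row 4, column 4: row 4 has {re, la, mi, do, fa} and column 4 has {mi, do, fa}, leaving only sol.
Row 2, column 4: row 2 has {re, mi, do, fa} and column 4 has {mi, do, fa, sol}, leaving only la.
Row 2, column 6: row 2 has {re, la, mi, do, fa} and column 6 has {re, mi, fa}, leaving only sol.
So row 2 reads: mi re fa la do sol.

mi re fa la do sol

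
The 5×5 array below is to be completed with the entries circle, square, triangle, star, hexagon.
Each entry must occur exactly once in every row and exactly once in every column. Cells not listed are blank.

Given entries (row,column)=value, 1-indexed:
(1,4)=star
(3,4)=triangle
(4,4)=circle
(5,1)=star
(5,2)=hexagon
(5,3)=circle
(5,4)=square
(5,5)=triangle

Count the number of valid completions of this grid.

56

Row 1, column 1: eliminating its row and column leaves {circle, square, triangle, hexagon}.
Row 1, column 2: eliminating its row and column leaves {circle, square, triangle}.
Row 1, column 3: eliminating its row and column leaves {square, triangle, hexagon}.
Row 1, column 5: eliminating its row and column leaves {circle, square, hexagon}.
Row 2, column 1: eliminating its row and column leaves {circle, square, triangle, hexagon}.
Row 2, column 2: eliminating its row and column leaves {circle, square, triangle, star}.
Row 2, column 3: eliminating its row and column leaves {square, triangle, star, hexagon}.
Row 2, column 4: eliminating its row and column leaves {hexagon}.
Row 2, column 5: eliminating its row and column leaves {circle, square, star, hexagon}.
Row 3, column 1: eliminating its row and column leaves {circle, square, hexagon}.
Row 3, column 2: eliminating its row and column leaves {circle, square, star}.
Row 3, column 3: eliminating its row and column leaves {square, star, hexagon}.
Row 3, column 5: eliminating its row and column leaves {circle, square, star, hexagon}.
Row 4, column 1: eliminating its row and column leaves {square, triangle, hexagon}.
Row 4, column 2: eliminating its row and column leaves {square, triangle, star}.
Row 4, column 3: eliminating its row and column leaves {square, triangle, star, hexagon}.
Row 4, column 5: eliminating its row and column leaves {square, star, hexagon}.
Enumerating the assignments across these blanks that avoid any row or column repeat gives 56 completions.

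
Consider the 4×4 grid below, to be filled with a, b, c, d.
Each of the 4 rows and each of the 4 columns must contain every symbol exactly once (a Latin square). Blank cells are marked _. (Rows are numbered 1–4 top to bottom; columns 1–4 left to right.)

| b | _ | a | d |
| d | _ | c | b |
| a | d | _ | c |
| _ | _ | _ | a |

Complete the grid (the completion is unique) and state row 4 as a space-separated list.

c b d a

Row 4, column 1: row 4 has {a} and column 1 has {a, b, d}, leaving only c.
Row 4, column 2: row 4 has {a, c} and column 2 has {d}, leaving only b.
Row 4, column 3: row 4 has {a, b, c} and column 3 has {a, c}, leaving only d.
So row 4 reads: c b d a.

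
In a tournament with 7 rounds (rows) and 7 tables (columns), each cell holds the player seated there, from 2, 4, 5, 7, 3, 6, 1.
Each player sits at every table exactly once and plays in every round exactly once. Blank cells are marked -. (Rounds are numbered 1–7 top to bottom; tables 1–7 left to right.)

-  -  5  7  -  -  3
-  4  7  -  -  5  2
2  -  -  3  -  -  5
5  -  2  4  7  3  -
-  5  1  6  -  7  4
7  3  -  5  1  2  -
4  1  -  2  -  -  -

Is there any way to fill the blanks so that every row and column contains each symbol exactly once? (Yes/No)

Yes

No round or table among the givens repeats a symbol, and propagating forced cells runs into no contradiction.
One valid completion exists (for instance, 1 2 5 7 6 4 3 / 6 4 7 1 3 5 2 / 2 7 6 3 4 1 5 / 5 6 2 4 7 3 1 / 3 5 1 6 2 7 4 / 7 3 4 5 1 2 6 / 4 1 3 2 5 6 7).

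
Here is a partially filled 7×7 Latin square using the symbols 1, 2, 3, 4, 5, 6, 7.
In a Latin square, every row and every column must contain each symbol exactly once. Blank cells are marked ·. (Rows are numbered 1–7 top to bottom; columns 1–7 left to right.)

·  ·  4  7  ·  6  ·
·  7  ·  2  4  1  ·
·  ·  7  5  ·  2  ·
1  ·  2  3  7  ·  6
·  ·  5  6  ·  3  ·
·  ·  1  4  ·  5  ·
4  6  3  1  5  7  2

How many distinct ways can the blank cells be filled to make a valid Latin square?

14

Row 1, column 1: eliminating its row and column leaves {2, 3, 5}.
Row 1, column 2: eliminating its row and column leaves {1, 2, 3, 5}.
Row 1, column 5: eliminating its row and column leaves {1, 2, 3}.
Row 1, column 7: eliminating its row and column leaves {1, 3, 5}.
Row 2, column 1: eliminating its row and column leaves {3, 5, 6}.
Row 2, column 3: eliminating its row and column leaves {6}.
Row 2, column 7: eliminating its row and column leaves {3, 5}.
Row 3, column 1: eliminating its row and column leaves {3, 6}.
Row 3, column 2: eliminating its row and column leaves {1, 3, 4}.
Row 3, column 5: eliminating its row and column leaves {1, 3, 6}.
Row 3, column 7: eliminating its row and column leaves {1, 3, 4}.
Row 4, column 2: eliminating its row and column leaves {4, 5}.
Row 4, column 6: eliminating its row and column leaves {4}.
Row 5, column 1: eliminating its row and column leaves {2, 7}.
Row 5, column 2: eliminating its row and column leaves {1, 2, 4}.
Row 5, column 5: eliminating its row and column leaves {1, 2}.
Row 5, column 7: eliminating its row and column leaves {1, 4, 7}.
Row 6, column 1: eliminating its row and column leaves {2, 3, 6, 7}.
Row 6, column 2: eliminating its row and column leaves {2, 3}.
Row 6, column 5: eliminating its row and column leaves {2, 3, 6}.
Row 6, column 7: eliminating its row and column leaves {3, 7}.
Enumerating the assignments across these blanks that avoid any row or column repeat gives 14 completions.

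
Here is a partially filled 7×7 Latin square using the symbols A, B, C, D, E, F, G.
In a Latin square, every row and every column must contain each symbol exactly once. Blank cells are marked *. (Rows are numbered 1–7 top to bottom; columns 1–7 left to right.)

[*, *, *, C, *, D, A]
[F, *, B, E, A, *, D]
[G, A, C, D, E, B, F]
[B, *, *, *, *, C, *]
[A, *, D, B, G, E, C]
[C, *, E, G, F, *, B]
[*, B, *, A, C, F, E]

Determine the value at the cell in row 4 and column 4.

Row 4 already has {B, C} and column 4 already has {A, B, C, D, E, G}, so row 4, column 4 must be F.

F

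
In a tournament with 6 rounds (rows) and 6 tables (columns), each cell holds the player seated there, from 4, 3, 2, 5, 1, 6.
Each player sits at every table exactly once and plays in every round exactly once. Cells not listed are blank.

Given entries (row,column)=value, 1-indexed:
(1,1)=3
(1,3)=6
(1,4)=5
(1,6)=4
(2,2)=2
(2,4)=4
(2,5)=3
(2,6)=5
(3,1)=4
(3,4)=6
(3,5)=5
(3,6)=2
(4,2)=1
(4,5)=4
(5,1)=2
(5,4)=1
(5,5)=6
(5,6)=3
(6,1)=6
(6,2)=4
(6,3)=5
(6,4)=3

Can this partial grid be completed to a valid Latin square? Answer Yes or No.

Round 1, table 2: round 1 together with table 2 already contain {4, 3, 2, 5, 1, 6} — every symbol — so nothing can go there. The grid has no valid completion.

No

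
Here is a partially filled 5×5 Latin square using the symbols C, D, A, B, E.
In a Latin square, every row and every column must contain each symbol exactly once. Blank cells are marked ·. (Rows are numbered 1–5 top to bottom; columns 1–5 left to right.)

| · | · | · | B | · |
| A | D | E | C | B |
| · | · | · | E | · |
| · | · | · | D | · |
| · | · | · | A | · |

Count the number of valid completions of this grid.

Row 1, column 1: eliminating its row and column leaves {C, D, E}.
Row 1, column 2: eliminating its row and column leaves {C, A, E}.
Row 1, column 3: eliminating its row and column leaves {C, D, A}.
Row 1, column 5: eliminating its row and column leaves {C, D, A, E}.
Row 3, column 1: eliminating its row and column leaves {C, D, B}.
Row 3, column 2: eliminating its row and column leaves {C, A, B}.
Row 3, column 3: eliminating its row and column leaves {C, D, A, B}.
Row 3, column 5: eliminating its row and column leaves {C, D, A}.
Row 4, column 1: eliminating its row and column leaves {C, B, E}.
Row 4, column 2: eliminating its row and column leaves {C, A, B, E}.
Row 4, column 3: eliminating its row and column leaves {C, A, B}.
Row 4, column 5: eliminating its row and column leaves {C, A, E}.
Row 5, column 1: eliminating its row and column leaves {C, D, B, E}.
Row 5, column 2: eliminating its row and column leaves {C, B, E}.
Row 5, column 3: eliminating its row and column leaves {C, D, B}.
Row 5, column 5: eliminating its row and column leaves {C, D, E}.
Enumerating the assignments across these blanks that avoid any row or column repeat gives 56 completions.

56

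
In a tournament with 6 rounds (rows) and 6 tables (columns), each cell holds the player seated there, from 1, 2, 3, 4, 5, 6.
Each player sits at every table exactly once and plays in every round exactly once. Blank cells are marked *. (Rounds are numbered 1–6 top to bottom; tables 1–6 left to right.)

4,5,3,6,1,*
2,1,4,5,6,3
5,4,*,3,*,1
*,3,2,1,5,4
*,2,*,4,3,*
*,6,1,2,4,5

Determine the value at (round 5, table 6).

6

Round 5 already has {2, 3, 4} and table 6 already has {1, 3, 4, 5}, so round 5, table 6 must be 6.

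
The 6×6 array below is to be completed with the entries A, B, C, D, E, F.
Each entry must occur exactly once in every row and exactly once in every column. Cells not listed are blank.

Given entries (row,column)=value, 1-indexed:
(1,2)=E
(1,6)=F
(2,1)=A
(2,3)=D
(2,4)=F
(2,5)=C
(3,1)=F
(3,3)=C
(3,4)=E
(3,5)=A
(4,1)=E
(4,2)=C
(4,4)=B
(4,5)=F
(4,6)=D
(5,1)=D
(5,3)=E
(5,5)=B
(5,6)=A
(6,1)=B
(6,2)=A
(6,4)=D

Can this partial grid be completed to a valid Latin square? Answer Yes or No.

No row or column among the givens repeats a symbol, and propagating forced cells runs into no contradiction.
One valid completion exists (for instance, C E B A D F / A B D F C E / F D C E A B / E C A B F D / D F E C B A / B A F D E C).

Yes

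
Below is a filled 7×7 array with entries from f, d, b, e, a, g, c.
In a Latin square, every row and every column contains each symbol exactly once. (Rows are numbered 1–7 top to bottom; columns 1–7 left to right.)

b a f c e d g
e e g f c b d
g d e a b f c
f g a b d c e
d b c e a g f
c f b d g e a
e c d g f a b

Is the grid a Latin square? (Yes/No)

Column 1 contains e twice (at rows 2 and 7), so it is not a permutation.

No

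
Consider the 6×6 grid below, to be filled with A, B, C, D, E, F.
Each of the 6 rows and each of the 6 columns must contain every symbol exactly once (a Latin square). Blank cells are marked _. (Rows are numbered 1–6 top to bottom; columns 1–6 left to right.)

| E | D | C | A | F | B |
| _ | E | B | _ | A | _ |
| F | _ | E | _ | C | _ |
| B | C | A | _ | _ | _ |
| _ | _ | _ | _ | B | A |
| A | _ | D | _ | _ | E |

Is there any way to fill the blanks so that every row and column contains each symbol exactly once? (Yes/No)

No

Row 6, column 5: row 6 together with column 5 already contain {A, B, C, D, E, F} — every symbol — so nothing can go there. The grid has no valid completion.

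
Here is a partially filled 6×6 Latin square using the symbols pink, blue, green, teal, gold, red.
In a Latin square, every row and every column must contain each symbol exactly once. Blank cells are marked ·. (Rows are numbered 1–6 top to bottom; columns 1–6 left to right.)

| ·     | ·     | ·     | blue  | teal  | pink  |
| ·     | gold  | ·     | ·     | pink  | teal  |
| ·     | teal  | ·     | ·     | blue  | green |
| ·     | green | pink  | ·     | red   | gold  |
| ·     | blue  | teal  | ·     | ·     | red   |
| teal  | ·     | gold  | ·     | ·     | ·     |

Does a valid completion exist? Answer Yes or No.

Yes

No row or column among the givens repeats a symbol, and propagating forced cells runs into no contradiction.
One valid completion exists (for instance, gold red green blue teal pink / red gold blue green pink teal / pink teal red gold blue green / blue green pink teal red gold / green blue teal pink gold red / teal pink gold red green blue).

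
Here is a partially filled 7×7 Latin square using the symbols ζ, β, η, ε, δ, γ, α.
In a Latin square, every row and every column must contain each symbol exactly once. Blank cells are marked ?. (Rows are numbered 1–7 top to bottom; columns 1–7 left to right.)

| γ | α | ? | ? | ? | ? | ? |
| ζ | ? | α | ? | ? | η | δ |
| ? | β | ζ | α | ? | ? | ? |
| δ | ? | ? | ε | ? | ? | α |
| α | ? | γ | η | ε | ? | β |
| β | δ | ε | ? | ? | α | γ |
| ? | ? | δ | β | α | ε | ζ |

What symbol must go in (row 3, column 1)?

ε

Row 2, column 4: row 2 has {ζ, η, δ, α} and column 4 has {β, η, ε, α}, leaving only γ.
Row 2, column 2: row 2 has {ζ, η, δ, γ, α} and column 2 has {β, δ, α}, leaving only ε.
Row 2, column 5: row 2 has {ζ, η, ε, δ, γ, α} and column 5 has {ε, α}, leaving only β.
Row 5, column 2: row 5 has {β, η, ε, γ, α} and column 2 has {β, ε, δ, α}, leaving only ζ.
Row 5, column 6: row 5 has {ζ, β, η, ε, γ, α} and column 6 has {η, ε, α}, leaving only δ.
Row 3, column 6: row 3 has {ζ, β, α} and column 6 has {η, ε, δ, α}, leaving only γ.
Row 6, column 4: row 6 has {β, ε, δ, γ, α} and column 4 has {β, η, ε, γ, α}, leaving only ζ.
Row 1, column 4: row 1 has {γ, α} and column 4 has {ζ, β, η, ε, γ, α}, leaving only δ.
Row 6, column 5: row 6 has {ζ, β, ε, δ, γ, α} and column 5 has {β, ε, α}, leaving only η.
Row 1, column 5: row 1 has {δ, γ, α} and column 5 has {β, η, ε, α}, leaving only ζ.
Row 1, column 6: row 1 has {ζ, δ, γ, α} and column 6 has {η, ε, δ, γ, α}, leaving only β.
Row 1, column 3: row 1 has {ζ, β, δ, γ, α} and column 3 has {ζ, ε, δ, γ, α}, leaving only η.
Row 1, column 7: row 1 has {ζ, β, η, δ, γ, α} and column 7 has {ζ, β, δ, γ, α}, leaving only ε.
Row 3, column 5: row 3 has {ζ, β, γ, α} and column 5 has {ζ, β, η, ε, α}, leaving only δ.
Row 3, column 7: row 3 has {ζ, β, δ, γ, α} and column 7 has {ζ, β, ε, δ, γ, α}, leaving only η.
Row 3 already has {ζ, β, η, δ, γ, α} and column 1 already has {ζ, β, δ, γ, α}, so row 3, column 1 must be ε.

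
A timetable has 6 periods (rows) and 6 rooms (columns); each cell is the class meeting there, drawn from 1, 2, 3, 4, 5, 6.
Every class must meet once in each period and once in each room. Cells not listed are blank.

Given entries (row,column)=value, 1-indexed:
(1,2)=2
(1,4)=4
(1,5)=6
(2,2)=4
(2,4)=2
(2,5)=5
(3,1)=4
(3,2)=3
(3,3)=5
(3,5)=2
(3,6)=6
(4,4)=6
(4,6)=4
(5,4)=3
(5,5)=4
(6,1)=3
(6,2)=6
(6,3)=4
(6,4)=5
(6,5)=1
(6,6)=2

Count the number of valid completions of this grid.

Period 1, room 1: eliminating its period and room leaves {1, 5}.
Period 1, room 3: eliminating its period and room leaves {1, 3}.
Period 1, room 6: eliminating its period and room leaves {1, 3, 5}.
Period 2, room 1: eliminating its period and room leaves {1, 6}.
Period 2, room 3: eliminating its period and room leaves {1, 3, 6}.
Period 2, room 6: eliminating its period and room leaves {1, 3}.
Period 3, room 4: eliminating its period and room leaves {1}.
Period 4, room 1: eliminating its period and room leaves {1, 2, 5}.
Period 4, room 2: eliminating its period and room leaves {1, 5}.
Period 4, room 3: eliminating its period and room leaves {1, 2, 3}.
Period 4, room 5: eliminating its period and room leaves {3}.
Period 5, room 1: eliminating its period and room leaves {1, 2, 5, 6}.
Period 5, room 2: eliminating its period and room leaves {1, 5}.
Period 5, room 3: eliminating its period and room leaves {1, 2, 6}.
Period 5, room 6: eliminating its period and room leaves {1, 5}.
Enumerating the assignments across these blanks that avoid any period or room repeat gives 4 completions.

4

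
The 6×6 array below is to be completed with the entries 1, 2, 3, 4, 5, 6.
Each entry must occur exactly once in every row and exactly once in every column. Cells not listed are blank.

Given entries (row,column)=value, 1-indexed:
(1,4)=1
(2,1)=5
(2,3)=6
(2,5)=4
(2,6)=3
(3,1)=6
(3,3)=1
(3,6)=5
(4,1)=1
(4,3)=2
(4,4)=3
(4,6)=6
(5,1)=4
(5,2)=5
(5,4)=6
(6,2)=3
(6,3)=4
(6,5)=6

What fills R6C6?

Row 2, column 4: row 2 has {3, 4, 5, 6} and column 4 has {1, 3, 6}, leaving only 2.
Row 2, column 2: row 2 has {2, 3, 4, 5, 6} and column 2 has {3, 5}, leaving only 1.
Row 3, column 4: row 3 has {1, 5, 6} and column 4 has {1, 2, 3, 6}, leaving only 4.
Row 3, column 2: row 3 has {1, 4, 5, 6} and column 2 has {1, 3, 5}, leaving only 2.
Row 3, column 5: row 3 has {1, 2, 4, 5, 6} and column 5 has {4, 6}, leaving only 3.
Row 4, column 2: row 4 has {1, 2, 3, 6} and column 2 has {1, 2, 3, 5}, leaving only 4.
Row 1, column 2: row 1 has {1} and column 2 has {1, 2, 3, 4, 5}, leaving only 6.
Row 4, column 5: row 4 has {1, 2, 3, 4, 6} and column 5 has {3, 4, 6}, leaving only 5.
Row 1, column 5: row 1 has {1, 6} and column 5 has {3, 4, 5, 6}, leaving only 2.
Row 1, column 1: row 1 has {1, 2, 6} and column 1 has {1, 4, 5, 6}, leaving only 3.
Row 1, column 3: row 1 has {1, 2, 3, 6} and column 3 has {1, 2, 4, 6}, leaving only 5.
Row 1, column 6: row 1 has {1, 2, 3, 5, 6} and column 6 has {3, 5, 6}, leaving only 4.
Row 5, column 3: row 5 has {4, 5, 6} and column 3 has {1, 2, 4, 5, 6}, leaving only 3.
Row 5, column 5: row 5 has {3, 4, 5, 6} and column 5 has {2, 3, 4, 5, 6}, leaving only 1.
Row 5, column 6: row 5 has {1, 3, 4, 5, 6} and column 6 has {3, 4, 5, 6}, leaving only 2.
Row 6 already has {3, 4, 6} and column 6 already has {2, 3, 4, 5, 6}, so row 6, column 6 must be 1.

1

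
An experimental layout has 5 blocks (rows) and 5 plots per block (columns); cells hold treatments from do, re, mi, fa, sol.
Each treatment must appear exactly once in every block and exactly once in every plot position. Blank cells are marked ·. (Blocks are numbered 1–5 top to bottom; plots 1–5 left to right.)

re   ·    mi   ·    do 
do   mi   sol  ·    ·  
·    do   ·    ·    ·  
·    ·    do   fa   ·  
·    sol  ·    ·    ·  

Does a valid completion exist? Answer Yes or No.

No block or plot among the givens repeats a symbol, and propagating forced cells runs into no contradiction.
One valid completion exists (for instance, re fa mi sol do / do mi sol re fa / sol do fa mi re / mi re do fa sol / fa sol re do mi).

Yes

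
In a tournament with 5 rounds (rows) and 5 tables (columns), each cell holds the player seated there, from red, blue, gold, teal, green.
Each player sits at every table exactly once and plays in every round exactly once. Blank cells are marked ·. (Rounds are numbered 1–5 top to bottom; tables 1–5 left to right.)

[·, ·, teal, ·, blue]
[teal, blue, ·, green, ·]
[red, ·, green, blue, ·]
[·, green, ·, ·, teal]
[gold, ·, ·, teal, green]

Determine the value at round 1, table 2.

gold

Round 1, table 1: round 1 has {blue, teal} and table 1 has {red, gold, teal}, leaving only green.
Round 3, table 5: round 3 has {red, blue, green} and table 5 has {blue, teal, green}, leaving only gold.
Round 2, table 5: round 2 has {blue, teal, green} and table 5 has {blue, gold, teal, green}, leaving only red.
Round 2, table 3: round 2 has {red, blue, teal, green} and table 3 has {teal, green}, leaving only gold.
Round 3, table 2: round 3 has {red, blue, gold, green} and table 2 has {blue, green}, leaving only teal.
Round 4, table 1: round 4 has {teal, green} and table 1 has {red, gold, teal, green}, leaving only blue.
Round 4, table 3: round 4 has {blue, teal, green} and table 3 has {gold, teal, green}, leaving only red.
Round 4, table 4: round 4 has {red, blue, teal, green} and table 4 has {blue, teal, green}, leaving only gold.
Round 1, table 4: round 1 has {blue, teal, green} and table 4 has {blue, gold, teal, green}, leaving only red.
Round 1 already has {red, blue, teal, green} and table 2 already has {blue, teal, green}, so round 1, table 2 must be gold.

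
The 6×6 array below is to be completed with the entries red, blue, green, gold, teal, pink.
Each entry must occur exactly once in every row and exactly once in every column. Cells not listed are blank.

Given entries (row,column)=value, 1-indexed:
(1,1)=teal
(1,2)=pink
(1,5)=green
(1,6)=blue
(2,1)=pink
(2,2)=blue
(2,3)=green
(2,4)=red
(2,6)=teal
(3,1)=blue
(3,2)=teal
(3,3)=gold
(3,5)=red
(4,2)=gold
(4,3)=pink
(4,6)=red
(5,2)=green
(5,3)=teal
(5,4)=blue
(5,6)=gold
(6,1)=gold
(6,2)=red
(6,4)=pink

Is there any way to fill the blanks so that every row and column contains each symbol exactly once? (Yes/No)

Yes

No row or column among the givens repeats a symbol, and propagating forced cells runs into no contradiction.
One valid completion exists (for instance, teal pink red gold green blue / pink blue green red gold teal / blue teal gold green red pink / green gold pink teal blue red / red green teal blue pink gold / gold red blue pink teal green).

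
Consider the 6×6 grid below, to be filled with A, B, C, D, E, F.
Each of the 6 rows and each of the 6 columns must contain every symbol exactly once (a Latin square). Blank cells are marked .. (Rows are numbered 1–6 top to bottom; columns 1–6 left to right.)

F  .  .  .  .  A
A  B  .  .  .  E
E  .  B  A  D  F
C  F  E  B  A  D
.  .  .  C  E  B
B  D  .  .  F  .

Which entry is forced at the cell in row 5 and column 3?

Row 2, column 5: row 2 has {A, B, E} and column 5 has {A, D, E, F}, leaving only C.
Row 1, column 5: row 1 has {A, F} and column 5 has {A, C, D, E, F}, leaving only B.
Row 3, column 2: row 3 has {A, B, D, E, F} and column 2 has {B, D, F}, leaving only C.
Row 1, column 2: row 1 has {A, B, F} and column 2 has {B, C, D, F}, leaving only E.
Row 1, column 4: row 1 has {A, B, E, F} and column 4 has {A, B, C}, leaving only D.
Row 1, column 3: row 1 has {A, B, D, E, F} and column 3 has {B, E}, leaving only C.
Row 2, column 4: row 2 has {A, B, C, E} and column 4 has {A, B, C, D}, leaving only F.
Row 2, column 3: row 2 has {A, B, C, E, F} and column 3 has {B, C, E}, leaving only D.
Row 5, column 1: row 5 has {B, C, E} and column 1 has {A, B, C, E, F}, leaving only D.
Row 5, column 2: row 5 has {B, C, D, E} and column 2 has {B, C, D, E, F}, leaving only A.
Row 5 already has {A, B, C, D, E} and column 3 already has {B, C, D, E}, so row 5, column 3 must be F.

F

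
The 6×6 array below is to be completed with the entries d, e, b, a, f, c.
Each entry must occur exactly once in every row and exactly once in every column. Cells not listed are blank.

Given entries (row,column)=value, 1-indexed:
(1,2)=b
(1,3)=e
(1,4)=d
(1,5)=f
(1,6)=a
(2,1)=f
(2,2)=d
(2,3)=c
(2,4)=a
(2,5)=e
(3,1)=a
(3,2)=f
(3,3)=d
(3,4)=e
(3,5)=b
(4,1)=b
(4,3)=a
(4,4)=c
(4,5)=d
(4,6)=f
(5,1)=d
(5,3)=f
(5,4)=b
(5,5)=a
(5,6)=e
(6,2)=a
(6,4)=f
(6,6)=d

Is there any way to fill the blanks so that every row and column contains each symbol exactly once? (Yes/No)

Yes

No row or column among the givens repeats a symbol, and propagating forced cells runs into no contradiction.
One valid completion exists (for instance, c b e d f a / f d c a e b / a f d e b c / b e a c d f / d c f b a e / e a b f c d).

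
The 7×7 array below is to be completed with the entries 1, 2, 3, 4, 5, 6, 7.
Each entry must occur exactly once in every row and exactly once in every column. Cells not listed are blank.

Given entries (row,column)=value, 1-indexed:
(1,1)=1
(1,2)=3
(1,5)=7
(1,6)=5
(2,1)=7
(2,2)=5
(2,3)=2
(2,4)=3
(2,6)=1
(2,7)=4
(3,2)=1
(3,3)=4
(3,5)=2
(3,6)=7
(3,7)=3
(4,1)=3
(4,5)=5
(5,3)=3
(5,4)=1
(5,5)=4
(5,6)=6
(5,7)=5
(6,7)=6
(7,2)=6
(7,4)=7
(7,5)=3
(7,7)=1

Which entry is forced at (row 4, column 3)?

Row 1, column 3: row 1 has {1, 3, 5, 7} and column 3 has {2, 3, 4}, leaving only 6.
Row 1, column 7: row 1 has {1, 3, 5, 6, 7} and column 7 has {1, 3, 4, 5, 6}, leaving only 2.
Row 1, column 4: row 1 has {1, 2, 3, 5, 6, 7} and column 4 has {1, 3, 7}, leaving only 4.
Row 2, column 5: row 2 has {1, 2, 3, 4, 5, 7} and column 5 has {2, 3, 4, 5, 7}, leaving only 6.
Row 4, column 7: row 4 has {3, 5} and column 7 has {1, 2, 3, 4, 5, 6}, leaving only 7.
Row 4 already has {3, 5, 7} and column 3 already has {2, 3, 4, 6}, so row 4, column 3 must be 1.

1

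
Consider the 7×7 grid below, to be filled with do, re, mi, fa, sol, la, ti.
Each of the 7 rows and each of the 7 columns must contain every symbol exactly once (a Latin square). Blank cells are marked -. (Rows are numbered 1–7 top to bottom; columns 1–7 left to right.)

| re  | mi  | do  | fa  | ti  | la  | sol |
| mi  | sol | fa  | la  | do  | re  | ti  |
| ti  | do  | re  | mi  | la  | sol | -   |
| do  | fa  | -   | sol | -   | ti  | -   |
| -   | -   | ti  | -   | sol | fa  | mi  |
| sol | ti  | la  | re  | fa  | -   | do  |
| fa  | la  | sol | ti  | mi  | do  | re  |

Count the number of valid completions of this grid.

Row 3, column 7: eliminating its row and column leaves {fa}.
Row 4, column 3: eliminating its row and column leaves {mi}.
Row 4, column 5: eliminating its row and column leaves {re}.
Row 4, column 7: eliminating its row and column leaves {la}.
Row 5, column 1: eliminating its row and column leaves {la}.
Row 5, column 2: eliminating its row and column leaves {re}.
Row 5, column 4: eliminating its row and column leaves {do}.
Row 6, column 6: eliminating its row and column leaves {mi}.
Only one assignment across all blanks avoids any row or column repeat, giving 1 completion.

1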